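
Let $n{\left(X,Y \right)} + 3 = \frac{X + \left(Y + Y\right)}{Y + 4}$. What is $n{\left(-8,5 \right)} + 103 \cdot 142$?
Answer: $\frac{131609}{9} \approx 14623.0$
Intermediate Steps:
$n{\left(X,Y \right)} = -3 + \frac{X + 2 Y}{4 + Y}$ ($n{\left(X,Y \right)} = -3 + \frac{X + \left(Y + Y\right)}{Y + 4} = -3 + \frac{X + 2 Y}{4 + Y}$)
$n{\left(-8,5 \right)} + 103 \cdot 142 = \frac{-12 - 8 - 5}{4 + 5} + 103 \cdot 142 = \frac{-12 - 8 - 5}{9} + 14626 = \frac{1}{9} \left(-25\right) + 14626 = - \frac{25}{9} + 14626 = \frac{131609}{9}$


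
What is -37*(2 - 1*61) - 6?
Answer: 2177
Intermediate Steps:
-37*(2 - 1*61) - 6 = -37*(2 - 61) - 6 = -37*(-59) - 6 = 2183 - 6 = 2177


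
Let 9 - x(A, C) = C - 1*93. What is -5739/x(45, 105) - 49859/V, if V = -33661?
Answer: 64443352/33661 ≈ 1914.5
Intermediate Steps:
x(A, C) = 102 - C (x(A, C) = 9 - (C - 1*93) = 9 - (C - 93) = 9 - (-93 + C) = 9 + (93 - C) = 102 - C)
-5739/x(45, 105) - 49859/V = -5739/(102 - 1*105) - 49859/(-33661) = -5739/(102 - 105) - 49859*(-1/33661) = -5739/(-3) + 49859/33661 = -5739*(-1/3) + 49859/33661 = 1913 + 49859/33661 = 64443352/33661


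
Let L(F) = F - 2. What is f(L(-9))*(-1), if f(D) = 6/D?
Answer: 6/11 ≈ 0.54545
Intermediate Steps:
L(F) = -2 + F
f(L(-9))*(-1) = (6/(-2 - 9))*(-1) = (6/(-11))*(-1) = (6*(-1/11))*(-1) = -6/11*(-1) = 6/11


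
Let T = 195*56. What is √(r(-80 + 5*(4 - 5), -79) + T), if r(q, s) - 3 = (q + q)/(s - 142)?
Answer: √1846117/13 ≈ 104.52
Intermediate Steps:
T = 10920
r(q, s) = 3 + 2*q/(-142 + s) (r(q, s) = 3 + (q + q)/(s - 142) = 3 + (2*q)/(-142 + s) = 3 + 2*q/(-142 + s))
√(r(-80 + 5*(4 - 5), -79) + T) = √((-426 + 2*(-80 + 5*(4 - 5)) + 3*(-79))/(-142 - 79) + 10920) = √((-426 + 2*(-80 + 5*(-1)) - 237)/(-221) + 10920) = √(-(-426 + 2*(-80 - 5) - 237)/221 + 10920) = √(-(-426 + 2*(-85) - 237)/221 + 10920) = √(-(-426 - 170 - 237)/221 + 10920) = √(-1/221*(-833) + 10920) = √(49/13 + 10920) = √(142009/13) = √1846117/13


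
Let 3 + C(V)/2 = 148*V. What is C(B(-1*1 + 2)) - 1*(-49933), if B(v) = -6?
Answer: 48151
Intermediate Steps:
C(V) = -6 + 296*V (C(V) = -6 + 2*(148*V) = -6 + 296*V)
C(B(-1*1 + 2)) - 1*(-49933) = (-6 + 296*(-6)) - 1*(-49933) = (-6 - 1776) + 49933 = -1782 + 49933 = 48151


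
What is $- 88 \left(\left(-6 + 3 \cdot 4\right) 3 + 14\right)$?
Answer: $-2816$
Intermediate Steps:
$- 88 \left(\left(-6 + 3 \cdot 4\right) 3 + 14\right) = - 88 \left(\left(-6 + 12\right) 3 + 14\right) = - 88 \left(6 \cdot 3 + 14\right) = - 88 \left(18 + 14\right) = \left(-88\right) 32 = -2816$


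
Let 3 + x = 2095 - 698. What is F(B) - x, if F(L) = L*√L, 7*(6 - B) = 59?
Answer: -1394 - 17*I*√119/49 ≈ -1394.0 - 3.7847*I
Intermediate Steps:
B = -17/7 (B = 6 - ⅐*59 = 6 - 59/7 = -17/7 ≈ -2.4286)
F(L) = L^(3/2)
x = 1394 (x = -3 + (2095 - 698) = -3 + 1397 = 1394)
F(B) - x = (-17/7)^(3/2) - 1*1394 = -17*I*√119/49 - 1394 = -1394 - 17*I*√119/49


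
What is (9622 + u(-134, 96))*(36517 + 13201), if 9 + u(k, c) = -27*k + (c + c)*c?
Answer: 1574221034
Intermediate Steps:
u(k, c) = -9 - 27*k + 2*c² (u(k, c) = -9 + (-27*k + (c + c)*c) = -9 + (-27*k + (2*c)*c) = -9 + (-27*k + 2*c²) = -9 - 27*k + 2*c²)
(9622 + u(-134, 96))*(36517 + 13201) = (9622 + (-9 - 27*(-134) + 2*96²))*(36517 + 13201) = (9622 + (-9 + 3618 + 2*9216))*49718 = (9622 + (-9 + 3618 + 18432))*49718 = (9622 + 22041)*49718 = 31663*49718 = 1574221034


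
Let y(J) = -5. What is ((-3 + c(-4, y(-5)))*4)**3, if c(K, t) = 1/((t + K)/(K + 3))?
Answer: -1124864/729 ≈ -1543.0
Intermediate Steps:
c(K, t) = (3 + K)/(K + t) (c(K, t) = 1/((K + t)/(3 + K)) = (3 + K)/(K + t))
((-3 + c(-4, y(-5)))*4)**3 = ((-3 + (3 - 4)/(-4 - 5))*4)**3 = ((-3 - 1/(-9))*4)**3 = ((-3 - 1/9*(-1))*4)**3 = ((-3 + 1/9)*4)**3 = (-26/9*4)**3 = (-104/9)**3 = -1124864/729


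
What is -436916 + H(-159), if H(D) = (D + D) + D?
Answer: -437393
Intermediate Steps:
H(D) = 3*D (H(D) = 2*D + D = 3*D)
-436916 + H(-159) = -436916 + 3*(-159) = -436916 - 477 = -437393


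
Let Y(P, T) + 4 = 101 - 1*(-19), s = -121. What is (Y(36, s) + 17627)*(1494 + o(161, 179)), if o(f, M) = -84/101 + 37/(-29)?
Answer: 77532527479/2929 ≈ 2.6471e+7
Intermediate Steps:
o(f, M) = -6173/2929 (o(f, M) = -84*1/101 + 37*(-1/29) = -84/101 - 37/29 = -6173/2929)
Y(P, T) = 116 (Y(P, T) = -4 + (101 - 1*(-19)) = -4 + (101 + 19) = -4 + 120 = 116)
(Y(36, s) + 17627)*(1494 + o(161, 179)) = (116 + 17627)*(1494 - 6173/2929) = 17743*(4369753/2929) = 77532527479/2929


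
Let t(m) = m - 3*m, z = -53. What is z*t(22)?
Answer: 2332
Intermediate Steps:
t(m) = -2*m
z*t(22) = -(-106)*22 = -53*(-44) = 2332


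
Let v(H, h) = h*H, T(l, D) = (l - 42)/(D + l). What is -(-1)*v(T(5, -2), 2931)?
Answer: -36149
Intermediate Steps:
T(l, D) = (-42 + l)/(D + l)
v(H, h) = H*h
-(-1)*v(T(5, -2), 2931) = -(-1)*((-42 + 5)/(-2 + 5))*2931 = -(-1)*(-37/3)*2931 = -(-1)*((⅓)*(-37))*2931 = -(-1)*(-37/3*2931) = -(-1)*(-36149) = -1*36149 = -36149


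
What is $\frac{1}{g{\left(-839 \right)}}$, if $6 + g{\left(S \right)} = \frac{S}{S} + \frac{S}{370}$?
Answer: $- \frac{370}{2689} \approx -0.1376$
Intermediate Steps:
$g{\left(S \right)} = -5 + \frac{S}{370}$ ($g{\left(S \right)} = -6 + \left(\frac{S}{S} + \frac{S}{370}\right) = -6 + \left(1 + S \frac{1}{370}\right) = -6 + \left(1 + \frac{S}{370}\right) = -5 + \frac{S}{370}$)
$\frac{1}{g{\left(-839 \right)}} = \frac{1}{-5 + \frac{1}{370} \left(-839\right)} = \frac{1}{-5 - \frac{839}{370}} = \frac{1}{- \frac{2689}{370}} = - \frac{370}{2689}$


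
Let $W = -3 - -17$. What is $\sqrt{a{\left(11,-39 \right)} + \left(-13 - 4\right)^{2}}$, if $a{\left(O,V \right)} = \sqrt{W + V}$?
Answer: $\sqrt{289 + 5 i} \approx 17.001 + 0.1471 i$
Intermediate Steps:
$W = 14$ ($W = -3 + 17 = 14$)
$a{\left(O,V \right)} = \sqrt{14 + V}$
$\sqrt{a{\left(11,-39 \right)} + \left(-13 - 4\right)^{2}} = \sqrt{\sqrt{14 - 39} + \left(-13 - 4\right)^{2}} = \sqrt{\sqrt{-25} + \left(-17\right)^{2}} = \sqrt{5 i + 289} = \sqrt{289 + 5 i}$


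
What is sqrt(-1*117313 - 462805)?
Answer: I*sqrt(580118) ≈ 761.65*I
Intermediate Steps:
sqrt(-1*117313 - 462805) = sqrt(-117313 - 462805) = sqrt(-580118) = I*sqrt(580118)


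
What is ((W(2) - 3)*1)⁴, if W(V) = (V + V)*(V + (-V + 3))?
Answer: 6561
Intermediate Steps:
W(V) = 6*V (W(V) = (2*V)*(V + (3 - V)) = (2*V)*3 = 6*V)
((W(2) - 3)*1)⁴ = ((6*2 - 3)*1)⁴ = ((12 - 3)*1)⁴ = (9*1)⁴ = 9⁴ = 6561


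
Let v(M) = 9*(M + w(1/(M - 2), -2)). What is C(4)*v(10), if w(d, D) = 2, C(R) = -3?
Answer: -324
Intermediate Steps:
v(M) = 18 + 9*M (v(M) = 9*(M + 2) = 9*(2 + M) = 18 + 9*M)
C(4)*v(10) = -3*(18 + 9*10) = -3*(18 + 90) = -3*108 = -324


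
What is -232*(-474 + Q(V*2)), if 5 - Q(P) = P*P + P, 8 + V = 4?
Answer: 121800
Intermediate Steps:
V = -4 (V = -8 + 4 = -4)
Q(P) = 5 - P - P**2 (Q(P) = 5 - (P*P + P) = 5 - (P**2 + P) = 5 - (P + P**2) = 5 + (-P - P**2) = 5 - P - P**2)
-232*(-474 + Q(V*2)) = -232*(-474 + (5 - (-4)*2 - (-4*2)**2)) = -232*(-474 + (5 - 1*(-8) - 1*(-8)**2)) = -232*(-474 + (5 + 8 - 1*64)) = -232*(-474 + (5 + 8 - 64)) = -232*(-474 - 51) = -232*(-525) = 121800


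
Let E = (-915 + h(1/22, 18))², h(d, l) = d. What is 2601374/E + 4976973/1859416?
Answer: 4357678838278349/753391929101656 ≈ 5.7841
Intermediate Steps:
E = 405176641/484 (E = (-915 + 1/22)² = (-20129/22)² = 405176641/484 ≈ 8.3714e+5)
2601374/E + 4976973/1859416 = 2601374/(405176641/484) + 4976973/1859416 = 2601374*(484/405176641) + 4976973*(1/1859416) = 1259065016/405176641 + 4976973/1859416 = 4357678838278349/753391929101656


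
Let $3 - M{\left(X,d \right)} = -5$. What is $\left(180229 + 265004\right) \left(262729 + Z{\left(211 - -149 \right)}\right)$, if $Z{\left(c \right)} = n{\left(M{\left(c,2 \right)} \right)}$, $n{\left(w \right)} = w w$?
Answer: $117004115769$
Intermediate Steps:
$M{\left(X,d \right)} = 8$ ($M{\left(X,d \right)} = 3 - -5 = 3 + 5 = 8$)
$n{\left(w \right)} = w^{2}$
$Z{\left(c \right)} = 64$ ($Z{\left(c \right)} = 8^{2} = 64$)
$\left(180229 + 265004\right) \left(262729 + Z{\left(211 - -149 \right)}\right) = \left(180229 + 265004\right) \left(262729 + 64\right) = 445233 \cdot 262793 = 117004115769$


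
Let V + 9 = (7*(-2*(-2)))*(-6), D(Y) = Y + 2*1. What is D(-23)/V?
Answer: 7/59 ≈ 0.11864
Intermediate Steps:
D(Y) = 2 + Y (D(Y) = Y + 2 = 2 + Y)
V = -177 (V = -9 + (7*(-2*(-2)))*(-6) = -9 + (7*4)*(-6) = -9 + 28*(-6) = -9 - 168 = -177)
D(-23)/V = (2 - 23)/(-177) = -21*(-1/177) = 7/59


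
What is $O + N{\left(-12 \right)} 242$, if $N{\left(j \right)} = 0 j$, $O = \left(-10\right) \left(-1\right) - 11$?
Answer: $-1$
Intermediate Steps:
$O = -1$ ($O = 10 - 11 = -1$)
$N{\left(j \right)} = 0$
$O + N{\left(-12 \right)} 242 = -1 + 0 \cdot 242 = -1 + 0 = -1$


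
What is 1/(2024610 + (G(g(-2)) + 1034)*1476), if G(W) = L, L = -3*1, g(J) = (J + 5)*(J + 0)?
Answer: 1/3546366 ≈ 2.8198e-7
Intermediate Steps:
g(J) = J*(5 + J) (g(J) = (5 + J)*J = J*(5 + J))
L = -3
G(W) = -3
1/(2024610 + (G(g(-2)) + 1034)*1476) = 1/(2024610 + (-3 + 1034)*1476) = 1/(2024610 + 1031*1476) = 1/(2024610 + 1521756) = 1/3546366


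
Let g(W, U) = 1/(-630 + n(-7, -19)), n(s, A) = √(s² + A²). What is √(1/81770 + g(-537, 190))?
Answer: √(-6634817800 - 81770*√410)/(81770*√(630 - √410)) ≈ 0.040346*I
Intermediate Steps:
n(s, A) = √(A² + s²)
g(W, U) = 1/(-630 + √410) (g(W, U) = 1/(-630 + √((-19)² + (-7)²)) = 1/(-630 + √(361 + 49)) = 1/(-630 + √410))
√(1/81770 + g(-537, 190)) = √(1/81770 + (-63/39649 - √410/396490)) = √(-5111861/3242098730 - √410/396490)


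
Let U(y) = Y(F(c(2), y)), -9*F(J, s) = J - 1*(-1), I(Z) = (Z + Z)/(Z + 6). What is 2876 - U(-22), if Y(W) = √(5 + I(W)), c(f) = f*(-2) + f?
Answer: 2876 - √15235/55 ≈ 2873.8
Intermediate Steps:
I(Z) = 2*Z/(6 + Z) (I(Z) = (2*Z)/(6 + Z) = 2*Z/(6 + Z))
c(f) = -f (c(f) = -2*f + f = -f)
F(J, s) = -⅑ - J/9 (F(J, s) = -(J - 1*(-1))/9 = -(J + 1)/9 = -(1 + J)/9 = -⅑ - J/9)
Y(W) = √(5 + 2*W/(6 + W))
U(y) = √15235/55 (U(y) = √((30 + 7*(-⅑ - (-1)*2/9))/(6 + (-⅑ - (-1)*2/9))) = √((30 + 7*(-⅑ - ⅑*(-2)))/(6 + (-⅑ - ⅑*(-2)))) = √((30 + 7*(-⅑ + 2/9))/(6 + (-⅑ + 2/9))) = √((30 + 7*(⅑))/(6 + ⅑)) = √((30 + 7/9)/(55/9)) = √((9/55)*(277/9)) = √(277/55) = √15235/55)
2876 - U(-22) = 2876 - √15235/55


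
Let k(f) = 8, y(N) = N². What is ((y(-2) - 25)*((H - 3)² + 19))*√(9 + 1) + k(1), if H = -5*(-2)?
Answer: 8 - 1428*√10 ≈ -4507.7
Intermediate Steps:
H = 10
((y(-2) - 25)*((H - 3)² + 19))*√(9 + 1) + k(1) = (((-2)² - 25)*((10 - 3)² + 19))*√(9 + 1) + 8 = ((4 - 25)*(7² + 19))*√10 + 8 = (-21*(49 + 19))*√10 + 8 = (-21*68)*√10 + 8 = -1428*√10 + 8 = 8 - 1428*√10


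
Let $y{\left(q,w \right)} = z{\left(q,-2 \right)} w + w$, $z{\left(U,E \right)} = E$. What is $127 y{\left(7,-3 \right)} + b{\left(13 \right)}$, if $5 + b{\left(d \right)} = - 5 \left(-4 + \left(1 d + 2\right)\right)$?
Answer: $321$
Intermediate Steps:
$y{\left(q,w \right)} = - w$ ($y{\left(q,w \right)} = - 2 w + w = - w$)
$b{\left(d \right)} = 5 - 5 d$ ($b{\left(d \right)} = -5 - 5 \left(-4 + \left(1 d + 2\right)\right) = -5 - 5 \left(-4 + \left(d + 2\right)\right) = -5 - 5 \left(-4 + \left(2 + d\right)\right) = -5 - 5 \left(-2 + d\right) = -5 - \left(-10 + 5 d\right) = 5 - 5 d$)
$127 y{\left(7,-3 \right)} + b{\left(13 \right)} = 127 \left(\left(-1\right) \left(-3\right)\right) + \left(5 - 65\right) = 127 \cdot 3 + \left(5 - 65\right) = 381 - 60 = 321$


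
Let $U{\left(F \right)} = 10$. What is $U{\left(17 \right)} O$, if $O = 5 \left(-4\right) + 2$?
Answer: $-180$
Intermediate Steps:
$O = -18$ ($O = -20 + 2 = -18$)
$U{\left(17 \right)} O = 10 \left(-18\right) = -180$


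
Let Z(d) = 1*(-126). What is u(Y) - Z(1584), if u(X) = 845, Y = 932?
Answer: 971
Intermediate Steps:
Z(d) = -126
u(Y) - Z(1584) = 845 - 1*(-126) = 845 + 126 = 971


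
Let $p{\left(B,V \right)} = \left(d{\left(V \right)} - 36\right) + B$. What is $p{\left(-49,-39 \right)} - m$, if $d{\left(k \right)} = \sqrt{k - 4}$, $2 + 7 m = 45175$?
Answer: $- \frac{45768}{7} + i \sqrt{43} \approx -6538.3 + 6.5574 i$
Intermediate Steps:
$m = \frac{45173}{7}$ ($m = - \frac{2}{7} + \frac{1}{7} \cdot 45175 = - \frac{2}{7} + \frac{45175}{7} = \frac{45173}{7} \approx 6453.3$)
$d{\left(k \right)} = \sqrt{-4 + k}$
$p{\left(B,V \right)} = -36 + B + \sqrt{-4 + V}$ ($p{\left(B,V \right)} = \left(\sqrt{-4 + V} - 36\right) + B = \left(-36 + \sqrt{-4 + V}\right) + B = -36 + B + \sqrt{-4 + V}$)
$p{\left(-49,-39 \right)} - m = \left(-36 - 49 + \sqrt{-4 - 39}\right) - \frac{45173}{7} = \left(-36 - 49 + \sqrt{-43}\right) - \frac{45173}{7} = \left(-36 - 49 + i \sqrt{43}\right) - \frac{45173}{7} = \left(-85 + i \sqrt{43}\right) - \frac{45173}{7} = - \frac{45768}{7} + i \sqrt{43}$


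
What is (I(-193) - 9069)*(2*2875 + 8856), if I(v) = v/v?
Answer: -132447208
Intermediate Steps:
I(v) = 1
(I(-193) - 9069)*(2*2875 + 8856) = (1 - 9069)*(2*2875 + 8856) = -9068*(5750 + 8856) = -9068*14606 = -132447208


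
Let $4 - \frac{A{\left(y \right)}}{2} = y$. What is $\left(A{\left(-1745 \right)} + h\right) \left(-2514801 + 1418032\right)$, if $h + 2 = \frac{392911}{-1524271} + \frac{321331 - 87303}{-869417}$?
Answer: $- \frac{5080558307181498721693}{1325227120007} \approx -3.8337 \cdot 10^{9}$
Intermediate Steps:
$A{\left(y \right)} = 8 - 2 y$
$h = - \frac{3348779836489}{1325227120007}$ ($h = -2 + \left(\frac{392911}{-1524271} + \frac{321331 - 87303}{-869417}\right) = -2 + \left(392911 \left(- \frac{1}{1524271}\right) + \left(321331 - 87303\right) \left(- \frac{1}{869417}\right)\right) = -2 + \left(- \frac{392911}{1524271} + 234028 \left(- \frac{1}{869417}\right)\right) = -2 - \frac{698325596475}{1325227120007} = - \frac{3348779836489}{1325227120007} \approx -2.5269$)
$\left(A{\left(-1745 \right)} + h\right) \left(-2514801 + 1418032\right) = \left(\left(8 - -3490\right) - \frac{3348779836489}{1325227120007}\right) \left(-2514801 + 1418032\right) = \left(\left(8 + 3490\right) - \frac{3348779836489}{1325227120007}\right) \left(-1096769\right) = \left(3498 - \frac{3348779836489}{1325227120007}\right) \left(-1096769\right) = \frac{4632295685947997}{1325227120007} \left(-1096769\right) = - \frac{5080558307181498721693}{1325227120007}$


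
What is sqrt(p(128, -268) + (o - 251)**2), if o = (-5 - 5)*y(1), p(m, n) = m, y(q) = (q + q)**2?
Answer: sqrt(84809) ≈ 291.22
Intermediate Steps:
y(q) = 4*q**2 (y(q) = (2*q)**2 = 4*q**2)
o = -40 (o = (-5 - 5)*(4*1**2) = -40 ≈ -40.000)
sqrt(p(128, -268) + (o - 251)**2) = sqrt(128 + (-40 - 251)**2) = sqrt(128 + (-291)**2) = sqrt(128 + 84681) = sqrt(84809)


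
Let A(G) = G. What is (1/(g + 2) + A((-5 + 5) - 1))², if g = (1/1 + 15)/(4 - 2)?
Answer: 81/100 ≈ 0.81000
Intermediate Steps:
g = 8 (g = (1 + 15)/2 = 16*(½) = 8)
(1/(g + 2) + A((-5 + 5) - 1))² = (1/(8 + 2) + ((-5 + 5) - 1))² = (1/10 + (0 - 1))² = (⅒ - 1)² = (-9/10)² = 81/100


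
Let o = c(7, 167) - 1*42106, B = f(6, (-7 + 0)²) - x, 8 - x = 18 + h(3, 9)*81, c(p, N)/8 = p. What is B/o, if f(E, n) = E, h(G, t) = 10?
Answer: -413/21025 ≈ -0.019643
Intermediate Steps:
c(p, N) = 8*p
x = -820 (x = 8 - (18 + 10*81) = 8 - (18 + 810) = 8 - 1*828 = 8 - 828 = -820)
B = 826 (B = 6 - 1*(-820) = 6 + 820 = 826)
o = -42050 (o = 8*7 - 1*42106 = 56 - 42106 = -42050)
B/o = 826/(-42050) = 826*(-1/42050) = -413/21025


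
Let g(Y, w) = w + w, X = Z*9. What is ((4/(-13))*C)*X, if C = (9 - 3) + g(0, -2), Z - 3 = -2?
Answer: -72/13 ≈ -5.5385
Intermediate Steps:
Z = 1 (Z = 3 - 2 = 1)
X = 9 (X = 1*9 = 9)
g(Y, w) = 2*w
C = 2 (C = (9 - 3) + 2*(-2) = 6 - 4 = 2)
((4/(-13))*C)*X = ((4/(-13))*2)*9 = ((4*(-1/13))*2)*9 = -4/13*2*9 = -8/13*9 = -72/13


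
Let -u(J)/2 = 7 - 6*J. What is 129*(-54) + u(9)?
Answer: -6872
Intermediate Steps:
u(J) = -14 + 12*J (u(J) = -2*(7 - 6*J) = -14 + 12*J)
129*(-54) + u(9) = 129*(-54) + (-14 + 12*9) = -6966 + (-14 + 108) = -6966 + 94 = -6872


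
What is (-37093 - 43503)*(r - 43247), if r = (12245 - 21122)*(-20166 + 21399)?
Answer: 885636238448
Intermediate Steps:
r = -10945341 (r = -8877*1233 = -10945341)
(-37093 - 43503)*(r - 43247) = (-37093 - 43503)*(-10945341 - 43247) = -80596*(-10988588) = 885636238448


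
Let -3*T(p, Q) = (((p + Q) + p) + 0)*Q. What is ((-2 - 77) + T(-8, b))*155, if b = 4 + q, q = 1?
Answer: -28210/3 ≈ -9403.3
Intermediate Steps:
b = 5 (b = 4 + 1 = 5)
T(p, Q) = -Q*(Q + 2*p)/3 (T(p, Q) = -(((p + Q) + p) + 0)*Q/3 = -(((Q + p) + p) + 0)*Q/3 = -((Q + 2*p) + 0)*Q/3 = -(Q + 2*p)*Q/3 = -Q*(Q + 2*p)/3)
((-2 - 77) + T(-8, b))*155 = ((-2 - 77) - ⅓*5*(5 + 2*(-8)))*155 = (-79 - ⅓*5*(5 - 16))*155 = (-79 - ⅓*5*(-11))*155 = (-79 + 55/3)*155 = -182/3*155 = -28210/3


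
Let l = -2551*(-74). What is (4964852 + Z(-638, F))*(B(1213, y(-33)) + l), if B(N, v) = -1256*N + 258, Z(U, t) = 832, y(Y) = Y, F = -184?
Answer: -6626685435264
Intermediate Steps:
l = 188774
B(N, v) = 258 - 1256*N
(4964852 + Z(-638, F))*(B(1213, y(-33)) + l) = (4964852 + 832)*((258 - 1256*1213) + 188774) = 4965684*((258 - 1523528) + 188774) = 4965684*(-1523270 + 188774) = 4965684*(-1334496) = -6626685435264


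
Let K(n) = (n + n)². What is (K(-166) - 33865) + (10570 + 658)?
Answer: 87587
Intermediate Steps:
K(n) = 4*n² (K(n) = (2*n)² = 4*n²)
(K(-166) - 33865) + (10570 + 658) = (4*(-166)² - 33865) + (10570 + 658) = (4*27556 - 33865) + 11228 = (110224 - 33865) + 11228 = 76359 + 11228 = 87587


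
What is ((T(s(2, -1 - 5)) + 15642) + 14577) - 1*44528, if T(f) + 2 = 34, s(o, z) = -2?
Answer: -14277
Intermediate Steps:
T(f) = 32 (T(f) = -2 + 34 = 32)
((T(s(2, -1 - 5)) + 15642) + 14577) - 1*44528 = ((32 + 15642) + 14577) - 1*44528 = (15674 + 14577) - 44528 = 30251 - 44528 = -14277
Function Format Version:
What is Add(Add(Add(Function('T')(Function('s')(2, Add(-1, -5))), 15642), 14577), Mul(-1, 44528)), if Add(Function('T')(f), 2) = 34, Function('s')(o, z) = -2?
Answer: -14277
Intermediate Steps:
Function('T')(f) = 32 (Function('T')(f) = Add(-2, 34) = 32)
Add(Add(Add(Function('T')(Function('s')(2, Add(-1, -5))), 15642), 14577), Mul(-1, 44528)) = Add(Add(Add(32, 15642), 14577), Mul(-1, 44528)) = Add(Add(15674, 14577), -44528) = Add(30251, -44528) = -14277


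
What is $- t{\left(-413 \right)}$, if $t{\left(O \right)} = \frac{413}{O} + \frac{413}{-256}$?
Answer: $\frac{669}{256} \approx 2.6133$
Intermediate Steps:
$t{\left(O \right)} = - \frac{413}{256} + \frac{413}{O}$ ($t{\left(O \right)} = \frac{413}{O} + 413 \left(- \frac{1}{256}\right) = \frac{413}{O} - \frac{413}{256} = - \frac{413}{256} + \frac{413}{O}$)
$- t{\left(-413 \right)} = - (- \frac{413}{256} + \frac{413}{-413}) = - (- \frac{413}{256} + 413 \left(- \frac{1}{413}\right)) = - (- \frac{413}{256} - 1) = \left(-1\right) \left(- \frac{669}{256}\right) = \frac{669}{256}$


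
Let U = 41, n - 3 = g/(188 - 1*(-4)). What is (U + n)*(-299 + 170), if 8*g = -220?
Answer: -724163/128 ≈ -5657.5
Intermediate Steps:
g = -55/2 (g = (⅛)*(-220) = -55/2 ≈ -27.500)
n = 1097/384 (n = 3 - 55/(2*(188 - 1*(-4))) = 3 - 55/(2*(188 + 4)) = 3 - 55/2/192 = 3 - 55/2*1/192 = 3 - 55/384 = 1097/384 ≈ 2.8568)
(U + n)*(-299 + 170) = (41 + 1097/384)*(-299 + 170) = (16841/384)*(-129) = -724163/128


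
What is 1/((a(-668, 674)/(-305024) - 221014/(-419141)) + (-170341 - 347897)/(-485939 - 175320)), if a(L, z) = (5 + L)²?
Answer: -84540683206499456/10997058260353895 ≈ -7.6876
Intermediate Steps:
1/((a(-668, 674)/(-305024) - 221014/(-419141)) + (-170341 - 347897)/(-485939 - 175320)) = 1/(((5 - 668)²/(-305024) - 221014/(-419141)) + (-170341 - 347897)/(-485939 - 175320)) = 1/(((-663)²*(-1/305024) - 221014*(-1/419141)) - 518238/(-661259)) = 1/((439569*(-1/305024) + 221014/419141) - 518238*(-1/661259)) = 1/((-439569/305024 + 221014/419141) + 518238/661259) = 1/(-116826815893/127848064384 + 518238/661259) = 1/(-10997058260353895/84540683206499456) = -84540683206499456/10997058260353895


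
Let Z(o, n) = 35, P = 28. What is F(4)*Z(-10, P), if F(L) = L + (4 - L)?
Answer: 140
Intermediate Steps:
F(L) = 4
F(4)*Z(-10, P) = 4*35 = 140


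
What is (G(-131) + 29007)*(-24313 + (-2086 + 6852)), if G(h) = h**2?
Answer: -902445896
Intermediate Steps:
(G(-131) + 29007)*(-24313 + (-2086 + 6852)) = ((-131)**2 + 29007)*(-24313 + (-2086 + 6852)) = (17161 + 29007)*(-24313 + 4766) = 46168*(-19547) = -902445896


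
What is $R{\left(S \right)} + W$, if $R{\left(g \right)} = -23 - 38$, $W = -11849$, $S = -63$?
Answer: $-11910$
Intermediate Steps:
$R{\left(g \right)} = -61$
$R{\left(S \right)} + W = -61 - 11849 = -11910$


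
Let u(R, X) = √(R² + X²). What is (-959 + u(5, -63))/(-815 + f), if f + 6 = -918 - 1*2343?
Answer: 959/4082 - √3994/4082 ≈ 0.21945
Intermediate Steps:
f = -3267 (f = -6 + (-918 - 1*2343) = -6 + (-918 - 2343) = -6 - 3261 = -3267)
(-959 + u(5, -63))/(-815 + f) = (-959 + √(5² + (-63)²))/(-815 - 3267) = (-959 + √(25 + 3969))/(-4082) = (-959 + √3994)*(-1/4082) = 959/4082 - √3994/4082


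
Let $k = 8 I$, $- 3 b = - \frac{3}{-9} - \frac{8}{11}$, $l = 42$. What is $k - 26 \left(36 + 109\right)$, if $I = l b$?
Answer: $- \frac{122954}{33} \approx -3725.9$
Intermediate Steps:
$b = \frac{13}{99}$ ($b = - \frac{- \frac{3}{-9} - \frac{8}{11}}{3} = - \frac{\left(-3\right) \left(- \frac{1}{9}\right) - \frac{8}{11}}{3} = - \frac{\frac{1}{3} - \frac{8}{11}}{3} = \left(- \frac{1}{3}\right) \left(- \frac{13}{33}\right) = \frac{13}{99} \approx 0.13131$)
$I = \frac{182}{33}$ ($I = 42 \cdot \frac{13}{99} = \frac{182}{33} \approx 5.5152$)
$k = \frac{1456}{33}$ ($k = 8 \cdot \frac{182}{33} = \frac{1456}{33} \approx 44.121$)
$k - 26 \left(36 + 109\right) = \frac{1456}{33} - 26 \left(36 + 109\right) = \frac{1456}{33} - 26 \cdot 145 = \frac{1456}{33} - 3770 = - \frac{122954}{33}$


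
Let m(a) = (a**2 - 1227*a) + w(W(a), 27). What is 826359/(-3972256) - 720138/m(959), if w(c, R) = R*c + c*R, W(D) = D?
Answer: 1345491069597/407605104928 ≈ 3.3010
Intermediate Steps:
w(c, R) = 2*R*c (w(c, R) = R*c + R*c = 2*R*c)
m(a) = a**2 - 1173*a (m(a) = (a**2 - 1227*a) + 2*27*a = (a**2 - 1227*a) + 54*a = a**2 - 1173*a)
826359/(-3972256) - 720138/m(959) = 826359/(-3972256) - 720138*1/(959*(-1173 + 959)) = 826359*(-1/3972256) - 720138/(959*(-214)) = -826359/3972256 - 720138/(-205226) = -826359/3972256 - 720138*(-1/205226) = -826359/3972256 + 360069/102613 = 1345491069597/407605104928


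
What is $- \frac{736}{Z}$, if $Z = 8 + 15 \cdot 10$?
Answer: $- \frac{368}{79} \approx -4.6582$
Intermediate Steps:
$Z = 158$ ($Z = 8 + 150 = 158$)
$- \frac{736}{Z} = - \frac{736}{158} = \left(-736\right) \frac{1}{158} = - \frac{368}{79}$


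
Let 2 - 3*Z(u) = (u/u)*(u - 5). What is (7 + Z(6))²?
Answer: 484/9 ≈ 53.778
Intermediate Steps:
Z(u) = 7/3 - u/3 (Z(u) = ⅔ - u/u*(u - 5)/3 = ⅔ - (-5 + u)/3 = ⅔ + (5/3 - u/3) = 7/3 - u/3)
(7 + Z(6))² = (7 + (7/3 - ⅓*6))² = (7 + (7/3 - 2))² = (7 + ⅓)² = (22/3)² = 484/9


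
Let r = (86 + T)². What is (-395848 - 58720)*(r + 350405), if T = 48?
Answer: -167445123048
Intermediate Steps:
r = 17956 (r = (86 + 48)² = 134² = 17956)
(-395848 - 58720)*(r + 350405) = (-395848 - 58720)*(17956 + 350405) = -454568*368361 = -167445123048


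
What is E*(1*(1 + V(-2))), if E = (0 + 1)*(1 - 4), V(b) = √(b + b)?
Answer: -3 - 6*I ≈ -3.0 - 6.0*I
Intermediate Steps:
V(b) = √2*√b (V(b) = √(2*b) = √2*√b)
E = -3 (E = 1*(-3) = -3)
E*(1*(1 + V(-2))) = -3*(1 + √2*√(-2)) = -3*(1 + √2*(I*√2)) = -3*(1 + 2*I) = -3 - 6*I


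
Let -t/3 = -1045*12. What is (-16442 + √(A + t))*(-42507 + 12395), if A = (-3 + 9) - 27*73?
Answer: 495101504 - 30112*√35655 ≈ 4.8942e+8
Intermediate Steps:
A = -1965 (A = 6 - 1971 = -1965)
t = 37620 (t = -(-3135)*12 = -3*(-12540) = 37620)
(-16442 + √(A + t))*(-42507 + 12395) = (-16442 + √(-1965 + 37620))*(-42507 + 12395) = (-16442 + √35655)*(-30112) = 495101504 - 30112*√35655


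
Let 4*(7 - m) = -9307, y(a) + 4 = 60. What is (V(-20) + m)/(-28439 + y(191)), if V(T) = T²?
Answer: -3645/37844 ≈ -0.096316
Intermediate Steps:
y(a) = 56 (y(a) = -4 + 60 = 56)
m = 9335/4 (m = 7 - ¼*(-9307) = 7 + 9307/4 = 9335/4 ≈ 2333.8)
(V(-20) + m)/(-28439 + y(191)) = ((-20)² + 9335/4)/(-28439 + 56) = (400 + 9335/4)/(-28383) = (10935/4)*(-1/28383) = -3645/37844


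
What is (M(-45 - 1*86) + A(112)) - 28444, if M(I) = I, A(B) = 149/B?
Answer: -3200251/112 ≈ -28574.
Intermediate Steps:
(M(-45 - 1*86) + A(112)) - 28444 = ((-45 - 1*86) + 149/112) - 28444 = ((-45 - 86) + 149*(1/112)) - 28444 = (-131 + 149/112) - 28444 = -14523/112 - 28444 = -3200251/112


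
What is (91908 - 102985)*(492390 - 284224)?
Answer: -2305854782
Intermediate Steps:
(91908 - 102985)*(492390 - 284224) = -11077*208166 = -2305854782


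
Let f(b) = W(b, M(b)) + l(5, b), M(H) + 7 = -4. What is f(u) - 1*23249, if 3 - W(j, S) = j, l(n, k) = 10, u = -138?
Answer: -23098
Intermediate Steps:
M(H) = -11 (M(H) = -7 - 4 = -11)
W(j, S) = 3 - j
f(b) = 13 - b (f(b) = (3 - b) + 10 = 13 - b)
f(u) - 1*23249 = (13 - 1*(-138)) - 1*23249 = (13 + 138) - 23249 = 151 - 23249 = -23098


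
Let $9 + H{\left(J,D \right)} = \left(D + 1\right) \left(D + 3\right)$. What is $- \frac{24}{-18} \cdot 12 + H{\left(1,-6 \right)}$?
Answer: $22$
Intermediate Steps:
$H{\left(J,D \right)} = -9 + \left(1 + D\right) \left(3 + D\right)$ ($H{\left(J,D \right)} = -9 + \left(D + 1\right) \left(D + 3\right) = -9 + \left(1 + D\right) \left(3 + D\right)$)
$- \frac{24}{-18} \cdot 12 + H{\left(1,-6 \right)} = - \frac{24}{-18} \cdot 12 + \left(-6 + \left(-6\right)^{2} + 4 \left(-6\right)\right) = \left(-24\right) \left(- \frac{1}{18}\right) 12 - -6 = \frac{4}{3} \cdot 12 + 6 = 16 + 6 = 22$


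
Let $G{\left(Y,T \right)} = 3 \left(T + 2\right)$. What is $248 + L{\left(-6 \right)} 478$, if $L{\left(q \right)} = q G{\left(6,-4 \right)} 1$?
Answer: $17456$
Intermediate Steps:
$G{\left(Y,T \right)} = 6 + 3 T$ ($G{\left(Y,T \right)} = 3 \left(2 + T\right) = 6 + 3 T$)
$L{\left(q \right)} = - 6 q$ ($L{\left(q \right)} = q \left(6 + 3 \left(-4\right)\right) 1 = q \left(6 - 12\right) 1 = q \left(-6\right) 1 = - 6 q 1 = - 6 q$)
$248 + L{\left(-6 \right)} 478 = 248 + \left(-6\right) \left(-6\right) 478 = 248 + 36 \cdot 478 = 248 + 17208 = 17456$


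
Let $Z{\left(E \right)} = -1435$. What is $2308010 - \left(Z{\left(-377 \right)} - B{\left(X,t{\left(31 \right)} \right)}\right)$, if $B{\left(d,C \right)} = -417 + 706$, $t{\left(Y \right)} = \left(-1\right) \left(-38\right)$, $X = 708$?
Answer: $2309734$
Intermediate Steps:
$t{\left(Y \right)} = 38$
$B{\left(d,C \right)} = 289$
$2308010 - \left(Z{\left(-377 \right)} - B{\left(X,t{\left(31 \right)} \right)}\right) = 2308010 - \left(-1435 - 289\right) = 2308010 - -1724 = 2308010 + 1724 = 2309734$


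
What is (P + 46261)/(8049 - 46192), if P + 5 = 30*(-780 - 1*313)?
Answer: -13466/38143 ≈ -0.35304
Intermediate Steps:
P = -32795 (P = -5 + 30*(-780 - 1*313) = -5 + 30*(-780 - 313) = -5 + 30*(-1093) = -5 - 32790 = -32795)
(P + 46261)/(8049 - 46192) = (-32795 + 46261)/(8049 - 46192) = 13466/(-38143) = 13466*(-1/38143) = -13466/38143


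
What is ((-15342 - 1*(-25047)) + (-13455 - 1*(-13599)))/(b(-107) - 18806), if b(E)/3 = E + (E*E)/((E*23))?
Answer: -226527/440242 ≈ -0.51455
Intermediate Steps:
b(E) = 72*E/23 (b(E) = 3*(E + (E*E)/((E*23))) = 3*(E + E²/((23*E))) = 3*(E + E²*(1/(23*E))) = 3*(E + E/23) = 3*(24*E/23) = 72*E/23)
((-15342 - 1*(-25047)) + (-13455 - 1*(-13599)))/(b(-107) - 18806) = ((-15342 - 1*(-25047)) + (-13455 - 1*(-13599)))/((72/23)*(-107) - 18806) = ((-15342 + 25047) + (-13455 + 13599))/(-7704/23 - 18806) = (9705 + 144)/(-440242/23) = 9849*(-23/440242) = -226527/440242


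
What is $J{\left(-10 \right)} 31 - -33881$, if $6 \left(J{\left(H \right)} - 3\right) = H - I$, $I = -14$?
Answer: $\frac{101984}{3} \approx 33995.0$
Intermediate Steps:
$J{\left(H \right)} = \frac{16}{3} + \frac{H}{6}$ ($J{\left(H \right)} = 3 + \frac{H - -14}{6} = 3 + \frac{H + 14}{6} = 3 + \frac{14 + H}{6} = 3 + \left(\frac{7}{3} + \frac{H}{6}\right) = \frac{16}{3} + \frac{H}{6}$)
$J{\left(-10 \right)} 31 - -33881 = \left(\frac{16}{3} + \frac{1}{6} \left(-10\right)\right) 31 - -33881 = \left(\frac{16}{3} - \frac{5}{3}\right) 31 + 33881 = \frac{11}{3} \cdot 31 + 33881 = \frac{341}{3} + 33881 = \frac{101984}{3}$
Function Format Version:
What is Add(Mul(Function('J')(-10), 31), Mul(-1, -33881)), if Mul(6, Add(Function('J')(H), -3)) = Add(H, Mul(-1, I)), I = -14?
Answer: Rational(101984, 3) ≈ 33995.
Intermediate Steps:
Function('J')(H) = Add(Rational(16, 3), Mul(Rational(1, 6), H)) (Function('J')(H) = Add(3, Mul(Rational(1, 6), Add(H, Mul(-1, -14)))) = Add(3, Mul(Rational(1, 6), Add(H, 14))) = Add(3, Mul(Rational(1, 6), Add(14, H))) = Add(3, Add(Rational(7, 3), Mul(Rational(1, 6), H))) = Add(Rational(16, 3), Mul(Rational(1, 6), H)))
Add(Mul(Function('J')(-10), 31), Mul(-1, -33881)) = Add(Mul(Add(Rational(16, 3), Mul(Rational(1, 6), -10)), 31), Mul(-1, -33881)) = Add(Mul(Add(Rational(16, 3), Rational(-5, 3)), 31), 33881) = Add(Mul(Rational(11, 3), 31), 33881) = Add(Rational(341, 3), 33881) = Rational(101984, 3)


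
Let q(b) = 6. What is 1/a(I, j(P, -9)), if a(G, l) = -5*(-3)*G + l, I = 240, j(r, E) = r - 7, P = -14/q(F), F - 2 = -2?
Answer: 3/10772 ≈ 0.00027850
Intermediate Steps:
F = 0 (F = 2 - 2 = 0)
P = -7/3 (P = -14/6 = -14*1/6 = -7/3 ≈ -2.3333)
j(r, E) = -7 + r
a(G, l) = l + 15*G (a(G, l) = -(-15)*G + l = 15*G + l = l + 15*G)
1/a(I, j(P, -9)) = 1/((-7 - 7/3) + 15*240) = 1/(-28/3 + 3600) = 1/(10772/3) = 3/10772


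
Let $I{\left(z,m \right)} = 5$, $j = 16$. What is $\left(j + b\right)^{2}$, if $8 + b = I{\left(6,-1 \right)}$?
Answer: $169$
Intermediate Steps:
$b = -3$ ($b = -8 + 5 = -3$)
$\left(j + b\right)^{2} = \left(16 - 3\right)^{2} = 13^{2} = 169$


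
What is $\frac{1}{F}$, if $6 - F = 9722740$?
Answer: $- \frac{1}{9722734} \approx -1.0285 \cdot 10^{-7}$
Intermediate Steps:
$F = -9722734$ ($F = 6 - 9722740 = -9722734$)
$\frac{1}{F} = \frac{1}{-9722734} = - \frac{1}{9722734}$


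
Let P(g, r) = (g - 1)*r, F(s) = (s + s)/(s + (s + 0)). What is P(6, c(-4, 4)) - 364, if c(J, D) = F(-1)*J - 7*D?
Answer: -524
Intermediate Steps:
F(s) = 1 (F(s) = (2*s)/(s + s) = (2*s)/((2*s)) = (2*s)*(1/(2*s)) = 1)
c(J, D) = J - 7*D (c(J, D) = 1*J - 7*D = J - 7*D)
P(g, r) = r*(-1 + g) (P(g, r) = (-1 + g)*r = r*(-1 + g))
P(6, c(-4, 4)) - 364 = (-4 - 7*4)*(-1 + 6) - 364 = (-4 - 28)*5 - 364 = -32*5 - 364 = -160 - 364 = -524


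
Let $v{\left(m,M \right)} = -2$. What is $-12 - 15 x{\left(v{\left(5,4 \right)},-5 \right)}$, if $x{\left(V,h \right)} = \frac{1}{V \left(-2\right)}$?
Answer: $- \frac{63}{4} \approx -15.75$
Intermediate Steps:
$x{\left(V,h \right)} = - \frac{1}{2 V}$ ($x{\left(V,h \right)} = \frac{1}{\left(-2\right) V} = - \frac{1}{2 V}$)
$-12 - 15 x{\left(v{\left(5,4 \right)},-5 \right)} = -12 - 15 \left(- \frac{1}{2 \left(-2\right)}\right) = -12 - 15 \left(\left(- \frac{1}{2}\right) \left(- \frac{1}{2}\right)\right) = -12 - \frac{15}{4} = - \frac{63}{4}$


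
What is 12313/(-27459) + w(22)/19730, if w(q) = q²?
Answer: -114822667/270883035 ≈ -0.42388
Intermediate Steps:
12313/(-27459) + w(22)/19730 = 12313/(-27459) + 22²/19730 = 12313*(-1/27459) + 484*(1/19730) = -12313/27459 + 242/9865 = -114822667/270883035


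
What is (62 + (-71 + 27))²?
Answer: 324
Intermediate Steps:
(62 + (-71 + 27))² = (62 - 44)² = 18² = 324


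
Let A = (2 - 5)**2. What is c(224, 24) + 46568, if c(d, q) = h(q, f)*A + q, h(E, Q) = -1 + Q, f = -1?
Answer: 46574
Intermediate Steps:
A = 9 (A = (-3)**2 = 9)
c(d, q) = -18 + q (c(d, q) = (-1 - 1)*9 + q = -2*9 + q = -18 + q)
c(224, 24) + 46568 = (-18 + 24) + 46568 = 6 + 46568 = 46574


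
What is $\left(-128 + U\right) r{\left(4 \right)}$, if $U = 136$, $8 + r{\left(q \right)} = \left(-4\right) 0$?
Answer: $-64$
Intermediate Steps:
$r{\left(q \right)} = -8$ ($r{\left(q \right)} = -8 - 0 = -8 + 0 = -8$)
$\left(-128 + U\right) r{\left(4 \right)} = \left(-128 + 136\right) \left(-8\right) = 8 \left(-8\right) = -64$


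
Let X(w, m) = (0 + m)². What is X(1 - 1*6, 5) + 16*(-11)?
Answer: -151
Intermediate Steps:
X(w, m) = m²
X(1 - 1*6, 5) + 16*(-11) = 5² + 16*(-11) = 25 - 176 = -151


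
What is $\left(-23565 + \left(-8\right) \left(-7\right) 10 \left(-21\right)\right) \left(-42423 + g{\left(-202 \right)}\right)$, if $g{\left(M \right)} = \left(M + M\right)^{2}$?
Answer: $-4267012725$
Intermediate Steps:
$g{\left(M \right)} = 4 M^{2}$ ($g{\left(M \right)} = \left(2 M\right)^{2} = 4 M^{2}$)
$\left(-23565 + \left(-8\right) \left(-7\right) 10 \left(-21\right)\right) \left(-42423 + g{\left(-202 \right)}\right) = \left(-23565 + \left(-8\right) \left(-7\right) 10 \left(-21\right)\right) \left(-42423 + 4 \left(-202\right)^{2}\right) = \left(-23565 + 56 \cdot 10 \left(-21\right)\right) \left(-42423 + 4 \cdot 40804\right) = \left(-23565 + 560 \left(-21\right)\right) \left(-42423 + 163216\right) = \left(-23565 - 11760\right) 120793 = \left(-35325\right) 120793 = -4267012725$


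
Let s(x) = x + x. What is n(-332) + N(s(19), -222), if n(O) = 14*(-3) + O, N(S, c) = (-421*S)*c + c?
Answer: 3550960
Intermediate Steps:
s(x) = 2*x
N(S, c) = c - 421*S*c (N(S, c) = -421*S*c + c = c - 421*S*c)
n(O) = -42 + O
n(-332) + N(s(19), -222) = (-42 - 332) - 222*(1 - 842*19) = -374 - 222*(1 - 421*38) = -374 - 222*(1 - 15998) = -374 - 222*(-15997) = -374 + 3551334 = 3550960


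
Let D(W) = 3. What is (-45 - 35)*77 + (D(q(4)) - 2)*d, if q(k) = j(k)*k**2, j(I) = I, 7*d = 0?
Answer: -6160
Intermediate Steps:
d = 0 (d = (1/7)*0 = 0)
q(k) = k**3 (q(k) = k*k**2 = k**3)
(-45 - 35)*77 + (D(q(4)) - 2)*d = (-45 - 35)*77 + (3 - 2)*0 = -80*77 + 1*0 = -6160 + 0 = -6160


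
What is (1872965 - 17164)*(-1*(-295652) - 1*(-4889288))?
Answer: 9622216836940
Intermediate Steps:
(1872965 - 17164)*(-1*(-295652) - 1*(-4889288)) = 1855801*(295652 + 4889288) = 1855801*5184940 = 9622216836940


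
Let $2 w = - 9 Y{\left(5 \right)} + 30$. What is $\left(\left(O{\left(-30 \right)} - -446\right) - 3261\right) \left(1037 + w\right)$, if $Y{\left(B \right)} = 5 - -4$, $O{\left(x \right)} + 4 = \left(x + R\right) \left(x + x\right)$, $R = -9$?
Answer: $- \frac{969017}{2} \approx -4.8451 \cdot 10^{5}$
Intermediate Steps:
$O{\left(x \right)} = -4 + 2 x \left(-9 + x\right)$ ($O{\left(x \right)} = -4 + \left(x - 9\right) \left(x + x\right) = -4 + \left(-9 + x\right) 2 x = -4 + 2 x \left(-9 + x\right)$)
$Y{\left(B \right)} = 9$ ($Y{\left(B \right)} = 5 + 4 = 9$)
$w = - \frac{51}{2}$ ($w = \frac{\left(-9\right) 9 + 30}{2} = \frac{-81 + 30}{2} = \frac{1}{2} \left(-51\right) = - \frac{51}{2} \approx -25.5$)
$\left(\left(O{\left(-30 \right)} - -446\right) - 3261\right) \left(1037 + w\right) = \left(\left(\left(-4 - -540 + 2 \left(-30\right)^{2}\right) - -446\right) - 3261\right) \left(1037 - \frac{51}{2}\right) = \left(\left(\left(-4 + 540 + 2 \cdot 900\right) + 446\right) - 3261\right) \frac{2023}{2} = \left(\left(\left(-4 + 540 + 1800\right) + 446\right) - 3261\right) \frac{2023}{2} = \left(\left(2336 + 446\right) - 3261\right) \frac{2023}{2} = \left(2782 - 3261\right) \frac{2023}{2} = \left(-479\right) \frac{2023}{2} = - \frac{969017}{2}$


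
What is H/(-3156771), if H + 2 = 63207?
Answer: -63205/3156771 ≈ -0.020022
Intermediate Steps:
H = 63205 (H = -2 + 63207 = 63205)
H/(-3156771) = 63205/(-3156771) = 63205*(-1/3156771) = -63205/3156771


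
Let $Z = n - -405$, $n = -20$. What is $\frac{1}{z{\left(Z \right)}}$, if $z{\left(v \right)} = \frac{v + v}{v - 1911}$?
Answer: $- \frac{109}{55} \approx -1.9818$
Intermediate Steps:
$Z = 385$ ($Z = -20 - -405 = -20 + 405 = 385$)
$z{\left(v \right)} = \frac{2 v}{-1911 + v}$
$\frac{1}{z{\left(Z \right)}} = \frac{1}{2 \cdot 385 \frac{1}{-1911 + 385}} = \frac{1}{2 \cdot 385 \frac{1}{-1526}} = \frac{1}{2 \cdot 385 \left(- \frac{1}{1526}\right)} = \frac{1}{- \frac{55}{109}} = - \frac{109}{55}$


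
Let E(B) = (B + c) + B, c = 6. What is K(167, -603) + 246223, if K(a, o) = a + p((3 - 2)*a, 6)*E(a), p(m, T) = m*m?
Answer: 9728650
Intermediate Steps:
E(B) = 6 + 2*B (E(B) = (B + 6) + B = (6 + B) + B = 6 + 2*B)
p(m, T) = m²
K(a, o) = a + a²*(6 + 2*a) (K(a, o) = a + ((3 - 2)*a)²*(6 + 2*a) = a + (1*a)²*(6 + 2*a) = a + a²*(6 + 2*a))
K(167, -603) + 246223 = 167*(1 + 2*167*(3 + 167)) + 246223 = 167*(1 + 2*167*170) + 246223 = 167*(1 + 56780) + 246223 = 167*56781 + 246223 = 9482427 + 246223 = 9728650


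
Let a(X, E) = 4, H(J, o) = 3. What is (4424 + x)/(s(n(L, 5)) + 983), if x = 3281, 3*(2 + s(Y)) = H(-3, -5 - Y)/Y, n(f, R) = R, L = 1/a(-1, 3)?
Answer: 38525/4906 ≈ 7.8526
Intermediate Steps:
L = 1/4 ≈ 0.25000
s(Y) = -2 + 1/Y (s(Y) = -2 + (3/Y)/3 = -2 + 1/Y)
(4424 + x)/(s(n(L, 5)) + 983) = (4424 + 3281)/((-2 + 1/5) + 983) = 7705/((-2 + 1/5) + 983) = 7705/(-9/5 + 983) = 7705/(4906/5) = 7705*(5/4906) = 38525/4906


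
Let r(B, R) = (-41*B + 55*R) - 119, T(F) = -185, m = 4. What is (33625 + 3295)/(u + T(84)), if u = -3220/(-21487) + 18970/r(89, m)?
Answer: -281462854192/1449982089 ≈ -194.11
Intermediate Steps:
r(B, R) = -119 - 41*B + 55*R
u = -198091915/38117938 (u = -3220/(-21487) + 18970/(-119 - 41*89 + 55*4) = -3220*(-1/21487) + 18970/(-119 - 3649 + 220) = 3220/21487 + 18970/(-3548) = 3220/21487 + 18970*(-1/3548) = 3220/21487 - 9485/1774 = -198091915/38117938 ≈ -5.1968)
(33625 + 3295)/(u + T(84)) = (33625 + 3295)/(-198091915/38117938 - 185) = 36920/(-7249910445/38117938) = 36920*(-38117938/7249910445) = -281462854192/1449982089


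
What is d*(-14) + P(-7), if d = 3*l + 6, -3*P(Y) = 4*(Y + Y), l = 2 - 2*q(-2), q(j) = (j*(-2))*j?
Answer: -2464/3 ≈ -821.33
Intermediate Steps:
q(j) = -2*j² (q(j) = (-2*j)*j = -2*j²)
l = 18 (l = 2 - (-4)*(-2)² = 2 - (-4)*4 = 2 - 2*(-8) = 2 + 16 = 18)
P(Y) = -8*Y/3 (P(Y) = -4*(Y + Y)/3 = -4*2*Y/3 = -8*Y/3)
d = 60 (d = 3*18 + 6 = 54 + 6 = 60)
d*(-14) + P(-7) = 60*(-14) - 8/3*(-7) = -840 + 56/3 = -2464/3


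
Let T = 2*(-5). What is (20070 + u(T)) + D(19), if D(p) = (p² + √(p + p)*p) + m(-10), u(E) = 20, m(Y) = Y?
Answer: 20441 + 19*√38 ≈ 20558.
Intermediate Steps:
T = -10
D(p) = -10 + p² + √2*p^(3/2) (D(p) = (p² + √(p + p)*p) - 10 = (p² + √(2*p)*p) - 10 = (p² + (√2*√p)*p) - 10 = (p² + √2*p^(3/2)) - 10 = -10 + p² + √2*p^(3/2))
(20070 + u(T)) + D(19) = (20070 + 20) + (-10 + 19² + √2*19^(3/2)) = 20090 + (-10 + 361 + √2*(19*√19)) = 20090 + (-10 + 361 + 19*√38) = 20090 + (351 + 19*√38) = 20441 + 19*√38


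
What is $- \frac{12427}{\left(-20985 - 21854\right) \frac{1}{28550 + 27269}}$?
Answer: $\frac{693662713}{42839} \approx 16192.0$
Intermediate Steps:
$- \frac{12427}{\left(-20985 - 21854\right) \frac{1}{28550 + 27269}} = - \frac{12427}{\left(-42839\right) \frac{1}{55819}} = - \frac{12427}{- \frac{42839}{55819}} = \left(-12427\right) \left(- \frac{55819}{42839}\right) = \frac{693662713}{42839}$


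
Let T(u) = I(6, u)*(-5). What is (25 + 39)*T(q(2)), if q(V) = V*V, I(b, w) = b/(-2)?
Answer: 960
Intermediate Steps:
I(b, w) = -b/2 (I(b, w) = b*(-½) = -b/2)
q(V) = V²
T(u) = 15 (T(u) = -½*6*(-5) = -3*(-5) = 15)
(25 + 39)*T(q(2)) = (25 + 39)*15 = 64*15 = 960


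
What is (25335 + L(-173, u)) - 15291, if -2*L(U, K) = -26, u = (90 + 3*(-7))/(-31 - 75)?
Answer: 10057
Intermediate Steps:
u = -69/106 (u = (90 - 21)/(-106) = 69*(-1/106) = -69/106 ≈ -0.65094)
L(U, K) = 13 (L(U, K) = -½*(-26) = 13)
(25335 + L(-173, u)) - 15291 = (25335 + 13) - 15291 = 25348 - 15291 = 10057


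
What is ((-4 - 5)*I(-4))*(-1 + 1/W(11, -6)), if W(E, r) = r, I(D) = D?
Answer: -42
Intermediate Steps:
((-4 - 5)*I(-4))*(-1 + 1/W(11, -6)) = ((-4 - 5)*(-4))*(-1 + 1/(-6)) = (-9*(-4))*(-1 - ⅙) = 36*(-7/6) = -42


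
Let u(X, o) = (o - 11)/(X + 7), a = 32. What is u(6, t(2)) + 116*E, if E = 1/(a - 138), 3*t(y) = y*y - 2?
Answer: -3905/2067 ≈ -1.8892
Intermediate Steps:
t(y) = -2/3 + y**2/3 (t(y) = (y*y - 2)/3 = (y**2 - 2)/3 = (-2 + y**2)/3 = -2/3 + y**2/3)
u(X, o) = (-11 + o)/(7 + X)
E = -1/106 (E = 1/(32 - 138) = 1/(-106) = -1/106 ≈ -0.0094340)
u(6, t(2)) + 116*E = (-11 + (-2/3 + (1/3)*2**2))/(7 + 6) + 116*(-1/106) = (-11 + (-2/3 + (1/3)*4))/13 - 58/53 = (-11 + (-2/3 + 4/3))/13 - 58/53 = (-11 + 2/3)/13 - 58/53 = (1/13)*(-31/3) - 58/53 = -31/39 - 58/53 = -3905/2067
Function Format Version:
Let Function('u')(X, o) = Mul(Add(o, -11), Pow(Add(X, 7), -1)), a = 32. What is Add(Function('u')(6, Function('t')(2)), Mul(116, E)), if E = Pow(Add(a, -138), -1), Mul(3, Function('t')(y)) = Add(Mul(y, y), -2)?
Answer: Rational(-3905, 2067) ≈ -1.8892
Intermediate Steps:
Function('t')(y) = Add(Rational(-2, 3), Mul(Rational(1, 3), Pow(y, 2))) (Function('t')(y) = Mul(Rational(1, 3), Add(Mul(y, y), -2)) = Mul(Rational(1, 3), Add(Pow(y, 2), -2)) = Mul(Rational(1, 3), Add(-2, Pow(y, 2))) = Add(Rational(-2, 3), Mul(Rational(1, 3), Pow(y, 2))))
Function('u')(X, o) = Mul(Pow(Add(7, X), -1), Add(-11, o)) (Function('u')(X, o) = Mul(Add(-11, o), Pow(Add(7, X), -1)) = Mul(Pow(Add(7, X), -1), Add(-11, o)))
E = Rational(-1, 106) (E = Pow(Add(32, -138), -1) = Pow(-106, -1) = Rational(-1, 106) ≈ -0.0094340)
Add(Function('u')(6, Function('t')(2)), Mul(116, E)) = Add(Mul(Pow(Add(7, 6), -1), Add(-11, Add(Rational(-2, 3), Mul(Rational(1, 3), Pow(2, 2))))), Mul(116, Rational(-1, 106))) = Add(Mul(Pow(13, -1), Add(-11, Add(Rational(-2, 3), Mul(Rational(1, 3), 4)))), Rational(-58, 53)) = Add(Mul(Rational(1, 13), Add(-11, Add(Rational(-2, 3), Rational(4, 3)))), Rational(-58, 53)) = Add(Mul(Rational(1, 13), Add(-11, Rational(2, 3))), Rational(-58, 53)) = Add(Mul(Rational(1, 13), Rational(-31, 3)), Rational(-58, 53)) = Add(Rational(-31, 39), Rational(-58, 53)) = Rational(-3905, 2067)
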